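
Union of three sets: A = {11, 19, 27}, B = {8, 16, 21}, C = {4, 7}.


A ∪ B = {8, 11, 16, 19, 21, 27}
(A ∪ B) ∪ C = {4, 7, 8, 11, 16, 19, 21, 27}

A ∪ B ∪ C = {4, 7, 8, 11, 16, 19, 21, 27}


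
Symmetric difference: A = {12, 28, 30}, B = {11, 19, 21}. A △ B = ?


A △ B = (A \ B) ∪ (B \ A) = elements in exactly one of A or B
A \ B = {12, 28, 30}
B \ A = {11, 19, 21}
A △ B = {11, 12, 19, 21, 28, 30}

A △ B = {11, 12, 19, 21, 28, 30}


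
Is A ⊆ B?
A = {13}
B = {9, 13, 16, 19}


A ⊆ B means every element of A is in B.
All elements of A are in B.
So A ⊆ B.

Yes, A ⊆ B


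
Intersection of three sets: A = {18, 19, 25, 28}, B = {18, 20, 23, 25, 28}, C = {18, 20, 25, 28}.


A ∩ B = {18, 25, 28}
(A ∩ B) ∩ C = {18, 25, 28}

A ∩ B ∩ C = {18, 25, 28}


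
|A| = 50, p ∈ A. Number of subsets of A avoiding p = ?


Subsets of A avoiding p are subsets of A \ {p}, which has 49 elements.
Count = 2^(n-1) = 2^49
= 562949953421312

Number of subsets avoiding p = 562949953421312


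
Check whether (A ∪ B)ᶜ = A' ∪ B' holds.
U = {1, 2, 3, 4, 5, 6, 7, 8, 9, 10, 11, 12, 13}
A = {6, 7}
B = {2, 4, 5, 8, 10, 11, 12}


LHS: A ∪ B = {2, 4, 5, 6, 7, 8, 10, 11, 12}
(A ∪ B)' = U \ (A ∪ B) = {1, 3, 9, 13}
A' = {1, 2, 3, 4, 5, 8, 9, 10, 11, 12, 13}, B' = {1, 3, 6, 7, 9, 13}
Claimed RHS: A' ∪ B' = {1, 2, 3, 4, 5, 6, 7, 8, 9, 10, 11, 12, 13}
Identity is INVALID: LHS = {1, 3, 9, 13} but the RHS claimed here equals {1, 2, 3, 4, 5, 6, 7, 8, 9, 10, 11, 12, 13}. The correct form is (A ∪ B)' = A' ∩ B'.

Identity is invalid: (A ∪ B)' = {1, 3, 9, 13} but A' ∪ B' = {1, 2, 3, 4, 5, 6, 7, 8, 9, 10, 11, 12, 13}. The correct De Morgan law is (A ∪ B)' = A' ∩ B'.


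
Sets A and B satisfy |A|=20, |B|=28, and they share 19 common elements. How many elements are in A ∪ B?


|A ∪ B| = |A| + |B| - |A ∩ B|
= 20 + 28 - 19
= 29

|A ∪ B| = 29


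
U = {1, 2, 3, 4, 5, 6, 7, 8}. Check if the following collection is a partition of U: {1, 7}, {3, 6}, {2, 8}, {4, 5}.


A partition requires: (1) non-empty parts, (2) pairwise disjoint, (3) union = U
Parts: {1, 7}, {3, 6}, {2, 8}, {4, 5}
Union of parts: {1, 2, 3, 4, 5, 6, 7, 8}
U = {1, 2, 3, 4, 5, 6, 7, 8}
All non-empty? True
Pairwise disjoint? True
Covers U? True

Yes, valid partition


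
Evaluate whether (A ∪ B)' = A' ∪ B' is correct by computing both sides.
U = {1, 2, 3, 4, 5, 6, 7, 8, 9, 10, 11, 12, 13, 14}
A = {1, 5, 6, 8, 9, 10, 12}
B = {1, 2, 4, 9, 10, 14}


LHS: A ∪ B = {1, 2, 4, 5, 6, 8, 9, 10, 12, 14}
(A ∪ B)' = U \ (A ∪ B) = {3, 7, 11, 13}
A' = {2, 3, 4, 7, 11, 13, 14}, B' = {3, 5, 6, 7, 8, 11, 12, 13}
Claimed RHS: A' ∪ B' = {2, 3, 4, 5, 6, 7, 8, 11, 12, 13, 14}
Identity is INVALID: LHS = {3, 7, 11, 13} but the RHS claimed here equals {2, 3, 4, 5, 6, 7, 8, 11, 12, 13, 14}. The correct form is (A ∪ B)' = A' ∩ B'.

Identity is invalid: (A ∪ B)' = {3, 7, 11, 13} but A' ∪ B' = {2, 3, 4, 5, 6, 7, 8, 11, 12, 13, 14}. The correct De Morgan law is (A ∪ B)' = A' ∩ B'.


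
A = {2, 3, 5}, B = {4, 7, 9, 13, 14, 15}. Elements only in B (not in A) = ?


A = {2, 3, 5}
B = {4, 7, 9, 13, 14, 15}
Region: only in B (not in A)
Elements: {4, 7, 9, 13, 14, 15}

Elements only in B (not in A): {4, 7, 9, 13, 14, 15}


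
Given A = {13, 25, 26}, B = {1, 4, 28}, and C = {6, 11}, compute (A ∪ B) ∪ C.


A ∪ B = {1, 4, 13, 25, 26, 28}
(A ∪ B) ∪ C = {1, 4, 6, 11, 13, 25, 26, 28}

A ∪ B ∪ C = {1, 4, 6, 11, 13, 25, 26, 28}


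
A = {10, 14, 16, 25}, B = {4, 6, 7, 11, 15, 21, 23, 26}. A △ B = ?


A △ B = (A \ B) ∪ (B \ A) = elements in exactly one of A or B
A \ B = {10, 14, 16, 25}
B \ A = {4, 6, 7, 11, 15, 21, 23, 26}
A △ B = {4, 6, 7, 10, 11, 14, 15, 16, 21, 23, 25, 26}

A △ B = {4, 6, 7, 10, 11, 14, 15, 16, 21, 23, 25, 26}


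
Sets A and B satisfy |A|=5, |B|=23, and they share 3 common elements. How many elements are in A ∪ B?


|A ∪ B| = |A| + |B| - |A ∩ B|
= 5 + 23 - 3
= 25

|A ∪ B| = 25


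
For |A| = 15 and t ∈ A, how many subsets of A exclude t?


Subsets of A avoiding t are subsets of A \ {t}, which has 14 elements.
Count = 2^(n-1) = 2^14
= 16384

Number of subsets avoiding t = 16384


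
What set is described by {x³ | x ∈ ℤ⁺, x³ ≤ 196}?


Checking each candidate:
Condition: positive perfect cubes ≤ 196
Result = {1, 8, 27, 64, 125}

{1, 8, 27, 64, 125}


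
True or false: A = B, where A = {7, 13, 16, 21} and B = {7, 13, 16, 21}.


Two sets are equal iff they have exactly the same elements.
A = {7, 13, 16, 21}
B = {7, 13, 16, 21}
Same elements → A = B

Yes, A = B


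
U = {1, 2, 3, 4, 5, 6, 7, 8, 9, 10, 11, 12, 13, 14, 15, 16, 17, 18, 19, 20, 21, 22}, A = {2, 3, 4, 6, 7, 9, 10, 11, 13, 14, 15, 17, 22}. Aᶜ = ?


Aᶜ = U \ A = elements in U but not in A
U = {1, 2, 3, 4, 5, 6, 7, 8, 9, 10, 11, 12, 13, 14, 15, 16, 17, 18, 19, 20, 21, 22}
A = {2, 3, 4, 6, 7, 9, 10, 11, 13, 14, 15, 17, 22}
Aᶜ = {1, 5, 8, 12, 16, 18, 19, 20, 21}

Aᶜ = {1, 5, 8, 12, 16, 18, 19, 20, 21}


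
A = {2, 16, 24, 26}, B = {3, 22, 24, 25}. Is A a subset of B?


A ⊆ B means every element of A is in B.
Elements in A not in B: {2, 16, 26}
So A ⊄ B.

No, A ⊄ B


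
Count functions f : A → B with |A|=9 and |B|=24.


Each of |A| = 9 inputs maps to any of |B| = 24 outputs.
# functions = |B|^|A| = 24^9
= 2641807540224

Number of functions = 2641807540224


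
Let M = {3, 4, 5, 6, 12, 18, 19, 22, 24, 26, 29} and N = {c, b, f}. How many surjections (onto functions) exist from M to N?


n = |M| = 11, k = |N| = 3. Surjections via inclusion-exclusion:
S(n,k) = Σ(-1)^i × C(k,i) × (k-i)^n, i=0 to k
i=0: (-1)^0×C(3,0)×3^11 = 177147
i=1: (-1)^1×C(3,1)×2^11 = -6144
i=2: (-1)^2×C(3,2)×1^11 = 3
i=3: (-1)^3×C(3,3)×0^11 = 0
Total = 171006

Number of surjections = 171006


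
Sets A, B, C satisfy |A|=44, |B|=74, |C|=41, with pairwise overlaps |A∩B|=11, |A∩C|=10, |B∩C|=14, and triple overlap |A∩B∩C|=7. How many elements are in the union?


|A∪B∪C| = |A|+|B|+|C| - |A∩B|-|A∩C|-|B∩C| + |A∩B∩C|
= 44+74+41 - 11-10-14 + 7
= 159 - 35 + 7
= 131

|A ∪ B ∪ C| = 131


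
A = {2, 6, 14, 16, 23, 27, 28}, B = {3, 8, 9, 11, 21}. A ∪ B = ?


A ∪ B = all elements in A or B (or both)
A = {2, 6, 14, 16, 23, 27, 28}
B = {3, 8, 9, 11, 21}
A ∪ B = {2, 3, 6, 8, 9, 11, 14, 16, 21, 23, 27, 28}

A ∪ B = {2, 3, 6, 8, 9, 11, 14, 16, 21, 23, 27, 28}


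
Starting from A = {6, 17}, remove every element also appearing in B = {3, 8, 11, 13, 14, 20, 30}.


A \ B = elements in A but not in B
A = {6, 17}
B = {3, 8, 11, 13, 14, 20, 30}
Remove from A any elements in B
A \ B = {6, 17}

A \ B = {6, 17}


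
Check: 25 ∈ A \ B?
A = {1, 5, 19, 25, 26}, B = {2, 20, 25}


A = {1, 5, 19, 25, 26}, B = {2, 20, 25}
A \ B = elements in A but not in B
A \ B = {1, 5, 19, 26}
Checking if 25 ∈ A \ B
25 is not in A \ B → False

25 ∉ A \ B


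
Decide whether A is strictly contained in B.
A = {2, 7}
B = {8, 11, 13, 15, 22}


A ⊂ B requires: A ⊆ B AND A ≠ B.
A ⊆ B? No
A ⊄ B, so A is not a proper subset.

No, A is not a proper subset of B


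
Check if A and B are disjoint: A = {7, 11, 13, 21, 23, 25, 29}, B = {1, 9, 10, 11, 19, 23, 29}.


Disjoint means A ∩ B = ∅.
A ∩ B = {11, 23, 29}
A ∩ B ≠ ∅, so A and B are NOT disjoint.

No, A and B are not disjoint (A ∩ B = {11, 23, 29})


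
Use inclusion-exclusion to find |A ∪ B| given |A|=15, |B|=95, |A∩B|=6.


|A ∪ B| = |A| + |B| - |A ∩ B|
= 15 + 95 - 6
= 104

|A ∪ B| = 104


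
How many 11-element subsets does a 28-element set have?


C(n,k) = n! / (k!(n-k)!)
C(28,11) = 28! / (11!17!)
= 21474180

C(28,11) = 21474180


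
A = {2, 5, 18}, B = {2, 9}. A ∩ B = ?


A ∩ B = elements in both A and B
A = {2, 5, 18}
B = {2, 9}
A ∩ B = {2}

A ∩ B = {2}


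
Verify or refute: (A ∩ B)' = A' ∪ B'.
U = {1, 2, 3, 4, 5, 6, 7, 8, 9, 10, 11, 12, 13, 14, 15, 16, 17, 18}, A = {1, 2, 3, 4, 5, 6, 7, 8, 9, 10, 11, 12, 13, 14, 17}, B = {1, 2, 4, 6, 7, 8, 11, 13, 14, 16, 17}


LHS: A ∩ B = {1, 2, 4, 6, 7, 8, 11, 13, 14, 17}
(A ∩ B)' = U \ (A ∩ B) = {3, 5, 9, 10, 12, 15, 16, 18}
A' = {15, 16, 18}, B' = {3, 5, 9, 10, 12, 15, 18}
Claimed RHS: A' ∪ B' = {3, 5, 9, 10, 12, 15, 16, 18}
Identity is VALID: LHS = RHS = {3, 5, 9, 10, 12, 15, 16, 18} ✓

Identity is valid. (A ∩ B)' = A' ∪ B' = {3, 5, 9, 10, 12, 15, 16, 18}


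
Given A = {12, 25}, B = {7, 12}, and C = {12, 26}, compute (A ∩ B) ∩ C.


A ∩ B = {12}
(A ∩ B) ∩ C = {12}

A ∩ B ∩ C = {12}


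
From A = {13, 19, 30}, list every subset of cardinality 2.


|A| = 3, so A has C(3,2) = 3 subsets of size 2.
Enumerate by choosing 2 elements from A at a time:
{13, 19}, {13, 30}, {19, 30}

2-element subsets (3 total): {13, 19}, {13, 30}, {19, 30}


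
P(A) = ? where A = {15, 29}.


|A| = 2, so |P(A)| = 2^2 = 4
Enumerate subsets by cardinality (0 to 2):
∅, {15}, {29}, {15, 29}

P(A) has 4 subsets: ∅, {15}, {29}, {15, 29}


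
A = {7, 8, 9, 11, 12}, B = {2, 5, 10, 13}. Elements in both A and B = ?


A = {7, 8, 9, 11, 12}
B = {2, 5, 10, 13}
Region: in both A and B
Elements: ∅

Elements in both A and B: ∅


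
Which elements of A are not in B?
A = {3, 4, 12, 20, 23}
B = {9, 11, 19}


A \ B = elements in A but not in B
A = {3, 4, 12, 20, 23}
B = {9, 11, 19}
Remove from A any elements in B
A \ B = {3, 4, 12, 20, 23}

A \ B = {3, 4, 12, 20, 23}


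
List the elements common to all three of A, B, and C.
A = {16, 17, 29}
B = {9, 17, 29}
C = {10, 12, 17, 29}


A ∩ B = {17, 29}
(A ∩ B) ∩ C = {17, 29}

A ∩ B ∩ C = {17, 29}


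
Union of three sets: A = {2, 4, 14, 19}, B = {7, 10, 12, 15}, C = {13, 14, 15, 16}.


A ∪ B = {2, 4, 7, 10, 12, 14, 15, 19}
(A ∪ B) ∪ C = {2, 4, 7, 10, 12, 13, 14, 15, 16, 19}

A ∪ B ∪ C = {2, 4, 7, 10, 12, 13, 14, 15, 16, 19}


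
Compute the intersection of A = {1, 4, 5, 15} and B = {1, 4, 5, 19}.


A ∩ B = elements in both A and B
A = {1, 4, 5, 15}
B = {1, 4, 5, 19}
A ∩ B = {1, 4, 5}

A ∩ B = {1, 4, 5}


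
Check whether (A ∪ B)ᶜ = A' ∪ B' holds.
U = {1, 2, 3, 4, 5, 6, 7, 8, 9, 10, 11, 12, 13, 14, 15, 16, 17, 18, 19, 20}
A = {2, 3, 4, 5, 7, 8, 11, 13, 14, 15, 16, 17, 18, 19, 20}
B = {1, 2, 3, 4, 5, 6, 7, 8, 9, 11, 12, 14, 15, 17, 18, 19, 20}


LHS: A ∪ B = {1, 2, 3, 4, 5, 6, 7, 8, 9, 11, 12, 13, 14, 15, 16, 17, 18, 19, 20}
(A ∪ B)' = U \ (A ∪ B) = {10}
A' = {1, 6, 9, 10, 12}, B' = {10, 13, 16}
Claimed RHS: A' ∪ B' = {1, 6, 9, 10, 12, 13, 16}
Identity is INVALID: LHS = {10} but the RHS claimed here equals {1, 6, 9, 10, 12, 13, 16}. The correct form is (A ∪ B)' = A' ∩ B'.

Identity is invalid: (A ∪ B)' = {10} but A' ∪ B' = {1, 6, 9, 10, 12, 13, 16}. The correct De Morgan law is (A ∪ B)' = A' ∩ B'.


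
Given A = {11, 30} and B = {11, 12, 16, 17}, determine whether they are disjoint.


Disjoint means A ∩ B = ∅.
A ∩ B = {11}
A ∩ B ≠ ∅, so A and B are NOT disjoint.

No, A and B are not disjoint (A ∩ B = {11})


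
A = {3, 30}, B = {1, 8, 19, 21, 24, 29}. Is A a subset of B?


A ⊆ B means every element of A is in B.
Elements in A not in B: {3, 30}
So A ⊄ B.

No, A ⊄ B


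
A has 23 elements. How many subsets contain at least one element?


Total subsets = 2^n = 2^23 = 8388608
Non-empty subsets exclude the empty set: 2^n - 1
= 8388608 - 1
= 8388607

Number of non-empty subsets = 8388607


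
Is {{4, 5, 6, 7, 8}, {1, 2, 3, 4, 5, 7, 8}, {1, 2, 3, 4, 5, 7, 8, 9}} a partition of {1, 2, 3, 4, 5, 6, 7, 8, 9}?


A partition requires: (1) non-empty parts, (2) pairwise disjoint, (3) union = U
Parts: {4, 5, 6, 7, 8}, {1, 2, 3, 4, 5, 7, 8}, {1, 2, 3, 4, 5, 7, 8, 9}
Union of parts: {1, 2, 3, 4, 5, 6, 7, 8, 9}
U = {1, 2, 3, 4, 5, 6, 7, 8, 9}
All non-empty? True
Pairwise disjoint? False
Covers U? True

No, not a valid partition


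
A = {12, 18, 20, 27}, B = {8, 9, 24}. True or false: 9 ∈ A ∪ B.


A = {12, 18, 20, 27}, B = {8, 9, 24}
A ∪ B = all elements in A or B
A ∪ B = {8, 9, 12, 18, 20, 24, 27}
Checking if 9 ∈ A ∪ B
9 is in A ∪ B → True

9 ∈ A ∪ B


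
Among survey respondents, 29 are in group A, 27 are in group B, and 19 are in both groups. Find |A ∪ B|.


|A ∪ B| = |A| + |B| - |A ∩ B|
= 29 + 27 - 19
= 37

|A ∪ B| = 37


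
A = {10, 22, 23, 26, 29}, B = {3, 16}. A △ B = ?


A △ B = (A \ B) ∪ (B \ A) = elements in exactly one of A or B
A \ B = {10, 22, 23, 26, 29}
B \ A = {3, 16}
A △ B = {3, 10, 16, 22, 23, 26, 29}

A △ B = {3, 10, 16, 22, 23, 26, 29}


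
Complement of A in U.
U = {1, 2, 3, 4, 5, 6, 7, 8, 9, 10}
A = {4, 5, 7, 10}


Aᶜ = U \ A = elements in U but not in A
U = {1, 2, 3, 4, 5, 6, 7, 8, 9, 10}
A = {4, 5, 7, 10}
Aᶜ = {1, 2, 3, 6, 8, 9}

Aᶜ = {1, 2, 3, 6, 8, 9}


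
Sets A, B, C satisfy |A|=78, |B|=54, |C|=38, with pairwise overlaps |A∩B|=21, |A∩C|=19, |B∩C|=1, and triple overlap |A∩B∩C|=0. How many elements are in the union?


|A∪B∪C| = |A|+|B|+|C| - |A∩B|-|A∩C|-|B∩C| + |A∩B∩C|
= 78+54+38 - 21-19-1 + 0
= 170 - 41 + 0
= 129

|A ∪ B ∪ C| = 129


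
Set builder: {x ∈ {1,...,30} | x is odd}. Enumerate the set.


Checking each candidate:
Condition: odd numbers in {1,...,30}
Result = {1, 3, 5, 7, 9, 11, 13, 15, 17, 19, 21, 23, 25, 27, 29}

{1, 3, 5, 7, 9, 11, 13, 15, 17, 19, 21, 23, 25, 27, 29}


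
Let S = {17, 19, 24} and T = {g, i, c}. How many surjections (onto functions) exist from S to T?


n = |S| = 3, k = |T| = 3. Surjections via inclusion-exclusion:
S(n,k) = Σ(-1)^i × C(k,i) × (k-i)^n, i=0 to k
i=0: (-1)^0×C(3,0)×3^3 = 27
i=1: (-1)^1×C(3,1)×2^3 = -24
i=2: (-1)^2×C(3,2)×1^3 = 3
i=3: (-1)^3×C(3,3)×0^3 = 0
Total = 6

Number of surjections = 6


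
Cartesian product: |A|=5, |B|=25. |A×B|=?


|A × B| = |A| × |B|
= 5 × 25
= 125

|A × B| = 125


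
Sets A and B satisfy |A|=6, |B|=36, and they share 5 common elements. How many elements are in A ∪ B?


|A ∪ B| = |A| + |B| - |A ∩ B|
= 6 + 36 - 5
= 37

|A ∪ B| = 37


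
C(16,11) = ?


C(n,k) = n! / (k!(n-k)!)
C(16,11) = 16! / (11!5!)
= 4368

C(16,11) = 4368


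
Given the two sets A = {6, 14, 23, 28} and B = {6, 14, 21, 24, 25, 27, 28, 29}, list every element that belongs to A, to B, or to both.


A ∪ B = all elements in A or B (or both)
A = {6, 14, 23, 28}
B = {6, 14, 21, 24, 25, 27, 28, 29}
A ∪ B = {6, 14, 21, 23, 24, 25, 27, 28, 29}

A ∪ B = {6, 14, 21, 23, 24, 25, 27, 28, 29}


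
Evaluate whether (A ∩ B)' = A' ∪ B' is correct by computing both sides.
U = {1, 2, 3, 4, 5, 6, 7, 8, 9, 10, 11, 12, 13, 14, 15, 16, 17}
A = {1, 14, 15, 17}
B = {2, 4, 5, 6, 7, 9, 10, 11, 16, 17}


LHS: A ∩ B = {17}
(A ∩ B)' = U \ (A ∩ B) = {1, 2, 3, 4, 5, 6, 7, 8, 9, 10, 11, 12, 13, 14, 15, 16}
A' = {2, 3, 4, 5, 6, 7, 8, 9, 10, 11, 12, 13, 16}, B' = {1, 3, 8, 12, 13, 14, 15}
Claimed RHS: A' ∪ B' = {1, 2, 3, 4, 5, 6, 7, 8, 9, 10, 11, 12, 13, 14, 15, 16}
Identity is VALID: LHS = RHS = {1, 2, 3, 4, 5, 6, 7, 8, 9, 10, 11, 12, 13, 14, 15, 16} ✓

Identity is valid. (A ∩ B)' = A' ∪ B' = {1, 2, 3, 4, 5, 6, 7, 8, 9, 10, 11, 12, 13, 14, 15, 16}


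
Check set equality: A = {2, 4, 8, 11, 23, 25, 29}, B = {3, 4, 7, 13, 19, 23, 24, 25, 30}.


Two sets are equal iff they have exactly the same elements.
A = {2, 4, 8, 11, 23, 25, 29}
B = {3, 4, 7, 13, 19, 23, 24, 25, 30}
Differences: {2, 3, 7, 8, 11, 13, 19, 24, 29, 30}
A ≠ B

No, A ≠ B


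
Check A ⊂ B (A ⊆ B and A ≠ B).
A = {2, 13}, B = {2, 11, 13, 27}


A ⊂ B requires: A ⊆ B AND A ≠ B.
A ⊆ B? Yes
A = B? No
A ⊂ B: Yes (A is a proper subset of B)

Yes, A ⊂ B


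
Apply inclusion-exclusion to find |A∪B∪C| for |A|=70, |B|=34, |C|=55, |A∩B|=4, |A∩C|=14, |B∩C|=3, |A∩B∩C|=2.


|A∪B∪C| = |A|+|B|+|C| - |A∩B|-|A∩C|-|B∩C| + |A∩B∩C|
= 70+34+55 - 4-14-3 + 2
= 159 - 21 + 2
= 140

|A ∪ B ∪ C| = 140


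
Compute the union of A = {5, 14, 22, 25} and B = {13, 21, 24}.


A ∪ B = all elements in A or B (or both)
A = {5, 14, 22, 25}
B = {13, 21, 24}
A ∪ B = {5, 13, 14, 21, 22, 24, 25}

A ∪ B = {5, 13, 14, 21, 22, 24, 25}


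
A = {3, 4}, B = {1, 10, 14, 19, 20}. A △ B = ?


A △ B = (A \ B) ∪ (B \ A) = elements in exactly one of A or B
A \ B = {3, 4}
B \ A = {1, 10, 14, 19, 20}
A △ B = {1, 3, 4, 10, 14, 19, 20}

A △ B = {1, 3, 4, 10, 14, 19, 20}


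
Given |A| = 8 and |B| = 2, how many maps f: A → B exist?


Each of |A| = 8 inputs maps to any of |B| = 2 outputs.
# functions = |B|^|A| = 2^8
= 256

Number of functions = 256


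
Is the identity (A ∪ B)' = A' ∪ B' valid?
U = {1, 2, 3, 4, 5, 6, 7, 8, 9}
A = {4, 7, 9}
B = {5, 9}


LHS: A ∪ B = {4, 5, 7, 9}
(A ∪ B)' = U \ (A ∪ B) = {1, 2, 3, 6, 8}
A' = {1, 2, 3, 5, 6, 8}, B' = {1, 2, 3, 4, 6, 7, 8}
Claimed RHS: A' ∪ B' = {1, 2, 3, 4, 5, 6, 7, 8}
Identity is INVALID: LHS = {1, 2, 3, 6, 8} but the RHS claimed here equals {1, 2, 3, 4, 5, 6, 7, 8}. The correct form is (A ∪ B)' = A' ∩ B'.

Identity is invalid: (A ∪ B)' = {1, 2, 3, 6, 8} but A' ∪ B' = {1, 2, 3, 4, 5, 6, 7, 8}. The correct De Morgan law is (A ∪ B)' = A' ∩ B'.


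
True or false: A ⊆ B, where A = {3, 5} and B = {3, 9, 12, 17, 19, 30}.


A ⊆ B means every element of A is in B.
Elements in A not in B: {5}
So A ⊄ B.

No, A ⊄ B


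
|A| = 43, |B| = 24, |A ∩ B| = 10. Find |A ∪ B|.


|A ∪ B| = |A| + |B| - |A ∩ B|
= 43 + 24 - 10
= 57

|A ∪ B| = 57


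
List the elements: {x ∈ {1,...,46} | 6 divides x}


Checking each candidate:
Condition: multiples of 6 in {1,...,46}
Result = {6, 12, 18, 24, 30, 36, 42}

{6, 12, 18, 24, 30, 36, 42}


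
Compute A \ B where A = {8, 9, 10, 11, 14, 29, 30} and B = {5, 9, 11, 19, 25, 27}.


A \ B = elements in A but not in B
A = {8, 9, 10, 11, 14, 29, 30}
B = {5, 9, 11, 19, 25, 27}
Remove from A any elements in B
A \ B = {8, 10, 14, 29, 30}

A \ B = {8, 10, 14, 29, 30}


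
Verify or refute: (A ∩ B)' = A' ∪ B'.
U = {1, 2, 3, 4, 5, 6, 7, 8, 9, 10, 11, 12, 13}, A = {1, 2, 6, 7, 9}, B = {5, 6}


LHS: A ∩ B = {6}
(A ∩ B)' = U \ (A ∩ B) = {1, 2, 3, 4, 5, 7, 8, 9, 10, 11, 12, 13}
A' = {3, 4, 5, 8, 10, 11, 12, 13}, B' = {1, 2, 3, 4, 7, 8, 9, 10, 11, 12, 13}
Claimed RHS: A' ∪ B' = {1, 2, 3, 4, 5, 7, 8, 9, 10, 11, 12, 13}
Identity is VALID: LHS = RHS = {1, 2, 3, 4, 5, 7, 8, 9, 10, 11, 12, 13} ✓

Identity is valid. (A ∩ B)' = A' ∪ B' = {1, 2, 3, 4, 5, 7, 8, 9, 10, 11, 12, 13}


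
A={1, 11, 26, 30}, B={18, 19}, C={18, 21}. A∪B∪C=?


A ∪ B = {1, 11, 18, 19, 26, 30}
(A ∪ B) ∪ C = {1, 11, 18, 19, 21, 26, 30}

A ∪ B ∪ C = {1, 11, 18, 19, 21, 26, 30}


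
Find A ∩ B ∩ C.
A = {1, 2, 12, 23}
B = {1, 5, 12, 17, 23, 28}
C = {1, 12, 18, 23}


A ∩ B = {1, 12, 23}
(A ∩ B) ∩ C = {1, 12, 23}

A ∩ B ∩ C = {1, 12, 23}


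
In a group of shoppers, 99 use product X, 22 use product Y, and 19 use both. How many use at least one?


|A ∪ B| = |A| + |B| - |A ∩ B|
= 99 + 22 - 19
= 102

|A ∪ B| = 102


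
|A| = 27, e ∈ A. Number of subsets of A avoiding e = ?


Subsets of A avoiding e are subsets of A \ {e}, which has 26 elements.
Count = 2^(n-1) = 2^26
= 67108864

Number of subsets avoiding e = 67108864


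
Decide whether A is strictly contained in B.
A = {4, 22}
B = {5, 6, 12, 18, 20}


A ⊂ B requires: A ⊆ B AND A ≠ B.
A ⊆ B? No
A ⊄ B, so A is not a proper subset.

No, A is not a proper subset of B


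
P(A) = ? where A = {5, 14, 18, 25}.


|A| = 4, so |P(A)| = 2^4 = 16
Enumerate subsets by cardinality (0 to 4):
∅, {5}, {14}, {18}, {25}, {5, 14}, {5, 18}, {5, 25}, {14, 18}, {14, 25}, {18, 25}, {5, 14, 18}, {5, 14, 25}, {5, 18, 25}, {14, 18, 25}, {5, 14, 18, 25}

P(A) has 16 subsets: ∅, {5}, {14}, {18}, {25}, {5, 14}, {5, 18}, {5, 25}, {14, 18}, {14, 25}, {18, 25}, {5, 14, 18}, {5, 14, 25}, {5, 18, 25}, {14, 18, 25}, {5, 14, 18, 25}


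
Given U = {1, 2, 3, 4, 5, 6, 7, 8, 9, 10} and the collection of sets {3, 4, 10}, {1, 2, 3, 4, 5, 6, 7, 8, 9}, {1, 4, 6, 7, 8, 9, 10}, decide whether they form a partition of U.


A partition requires: (1) non-empty parts, (2) pairwise disjoint, (3) union = U
Parts: {3, 4, 10}, {1, 2, 3, 4, 5, 6, 7, 8, 9}, {1, 4, 6, 7, 8, 9, 10}
Union of parts: {1, 2, 3, 4, 5, 6, 7, 8, 9, 10}
U = {1, 2, 3, 4, 5, 6, 7, 8, 9, 10}
All non-empty? True
Pairwise disjoint? False
Covers U? True

No, not a valid partition


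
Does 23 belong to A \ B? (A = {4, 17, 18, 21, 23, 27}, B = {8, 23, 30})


A = {4, 17, 18, 21, 23, 27}, B = {8, 23, 30}
A \ B = elements in A but not in B
A \ B = {4, 17, 18, 21, 27}
Checking if 23 ∈ A \ B
23 is not in A \ B → False

23 ∉ A \ B


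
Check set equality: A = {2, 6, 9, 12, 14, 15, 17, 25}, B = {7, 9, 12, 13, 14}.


Two sets are equal iff they have exactly the same elements.
A = {2, 6, 9, 12, 14, 15, 17, 25}
B = {7, 9, 12, 13, 14}
Differences: {2, 6, 7, 13, 15, 17, 25}
A ≠ B

No, A ≠ B


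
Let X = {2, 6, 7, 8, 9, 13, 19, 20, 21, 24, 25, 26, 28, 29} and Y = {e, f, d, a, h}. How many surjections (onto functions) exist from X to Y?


n = |X| = 14, k = |Y| = 5. Surjections via inclusion-exclusion:
S(n,k) = Σ(-1)^i × C(k,i) × (k-i)^n, i=0 to k
i=0: (-1)^0×C(5,0)×5^14 = 6103515625
i=1: (-1)^1×C(5,1)×4^14 = -1342177280
i=2: (-1)^2×C(5,2)×3^14 = 47829690
i=3: (-1)^3×C(5,3)×2^14 = -163840
i=4: (-1)^4×C(5,4)×1^14 = 5
i=5: (-1)^5×C(5,5)×0^14 = 0
Total = 4809004200

Number of surjections = 4809004200


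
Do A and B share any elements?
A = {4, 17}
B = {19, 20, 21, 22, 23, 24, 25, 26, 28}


Disjoint means A ∩ B = ∅.
A ∩ B = ∅
A ∩ B = ∅, so A and B are disjoint.

No — A and B share no elements (A ∩ B = ∅), so they are disjoint


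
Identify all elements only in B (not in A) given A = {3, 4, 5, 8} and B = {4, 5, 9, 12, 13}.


A = {3, 4, 5, 8}
B = {4, 5, 9, 12, 13}
Region: only in B (not in A)
Elements: {9, 12, 13}

Elements only in B (not in A): {9, 12, 13}


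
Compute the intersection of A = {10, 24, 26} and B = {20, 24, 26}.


A ∩ B = elements in both A and B
A = {10, 24, 26}
B = {20, 24, 26}
A ∩ B = {24, 26}

A ∩ B = {24, 26}


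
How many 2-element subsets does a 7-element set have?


C(n,k) = n! / (k!(n-k)!)
C(7,2) = 7! / (2!5!)
= 21

C(7,2) = 21


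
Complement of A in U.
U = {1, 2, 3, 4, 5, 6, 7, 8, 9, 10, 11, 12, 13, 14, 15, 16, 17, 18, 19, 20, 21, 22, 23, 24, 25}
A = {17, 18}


Aᶜ = U \ A = elements in U but not in A
U = {1, 2, 3, 4, 5, 6, 7, 8, 9, 10, 11, 12, 13, 14, 15, 16, 17, 18, 19, 20, 21, 22, 23, 24, 25}
A = {17, 18}
Aᶜ = {1, 2, 3, 4, 5, 6, 7, 8, 9, 10, 11, 12, 13, 14, 15, 16, 19, 20, 21, 22, 23, 24, 25}

Aᶜ = {1, 2, 3, 4, 5, 6, 7, 8, 9, 10, 11, 12, 13, 14, 15, 16, 19, 20, 21, 22, 23, 24, 25}


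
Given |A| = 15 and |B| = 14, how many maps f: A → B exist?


Each of |A| = 15 inputs maps to any of |B| = 14 outputs.
# functions = |B|^|A| = 14^15
= 155568095557812224

Number of functions = 155568095557812224


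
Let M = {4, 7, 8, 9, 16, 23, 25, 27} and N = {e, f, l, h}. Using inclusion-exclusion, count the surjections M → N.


n = |M| = 8, k = |N| = 4. Surjections via inclusion-exclusion:
S(n,k) = Σ(-1)^i × C(k,i) × (k-i)^n, i=0 to k
i=0: (-1)^0×C(4,0)×4^8 = 65536
i=1: (-1)^1×C(4,1)×3^8 = -26244
i=2: (-1)^2×C(4,2)×2^8 = 1536
i=3: (-1)^3×C(4,3)×1^8 = -4
i=4: (-1)^4×C(4,4)×0^8 = 0
Total = 40824

Number of surjections = 40824


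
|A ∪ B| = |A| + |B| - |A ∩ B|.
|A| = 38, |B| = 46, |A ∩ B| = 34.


|A ∪ B| = |A| + |B| - |A ∩ B|
= 38 + 46 - 34
= 50

|A ∪ B| = 50


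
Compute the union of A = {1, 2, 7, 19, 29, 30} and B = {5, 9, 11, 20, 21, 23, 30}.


A ∪ B = all elements in A or B (or both)
A = {1, 2, 7, 19, 29, 30}
B = {5, 9, 11, 20, 21, 23, 30}
A ∪ B = {1, 2, 5, 7, 9, 11, 19, 20, 21, 23, 29, 30}

A ∪ B = {1, 2, 5, 7, 9, 11, 19, 20, 21, 23, 29, 30}


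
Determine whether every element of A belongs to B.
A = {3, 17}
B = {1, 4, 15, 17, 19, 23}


A ⊆ B means every element of A is in B.
Elements in A not in B: {3}
So A ⊄ B.

No, A ⊄ B


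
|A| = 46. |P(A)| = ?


Number of subsets = 2^n
= 2^46
= 70368744177664

|P(A)| = 70368744177664


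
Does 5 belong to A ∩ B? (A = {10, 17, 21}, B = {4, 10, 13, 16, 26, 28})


A = {10, 17, 21}, B = {4, 10, 13, 16, 26, 28}
A ∩ B = elements in both A and B
A ∩ B = {10}
Checking if 5 ∈ A ∩ B
5 is not in A ∩ B → False

5 ∉ A ∩ B


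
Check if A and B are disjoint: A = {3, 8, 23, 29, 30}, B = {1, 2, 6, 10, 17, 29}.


Disjoint means A ∩ B = ∅.
A ∩ B = {29}
A ∩ B ≠ ∅, so A and B are NOT disjoint.

No, A and B are not disjoint (A ∩ B = {29})


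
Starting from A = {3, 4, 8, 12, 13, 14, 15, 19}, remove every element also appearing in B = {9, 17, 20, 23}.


A \ B = elements in A but not in B
A = {3, 4, 8, 12, 13, 14, 15, 19}
B = {9, 17, 20, 23}
Remove from A any elements in B
A \ B = {3, 4, 8, 12, 13, 14, 15, 19}

A \ B = {3, 4, 8, 12, 13, 14, 15, 19}


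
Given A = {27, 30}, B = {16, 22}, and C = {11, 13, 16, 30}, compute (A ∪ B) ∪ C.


A ∪ B = {16, 22, 27, 30}
(A ∪ B) ∪ C = {11, 13, 16, 22, 27, 30}

A ∪ B ∪ C = {11, 13, 16, 22, 27, 30}


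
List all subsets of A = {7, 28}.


|A| = 2, so |P(A)| = 2^2 = 4
Enumerate subsets by cardinality (0 to 2):
∅, {7}, {28}, {7, 28}

P(A) has 4 subsets: ∅, {7}, {28}, {7, 28}


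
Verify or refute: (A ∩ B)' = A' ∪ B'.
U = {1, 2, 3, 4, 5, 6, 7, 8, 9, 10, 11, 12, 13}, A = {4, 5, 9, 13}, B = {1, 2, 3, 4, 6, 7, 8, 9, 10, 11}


LHS: A ∩ B = {4, 9}
(A ∩ B)' = U \ (A ∩ B) = {1, 2, 3, 5, 6, 7, 8, 10, 11, 12, 13}
A' = {1, 2, 3, 6, 7, 8, 10, 11, 12}, B' = {5, 12, 13}
Claimed RHS: A' ∪ B' = {1, 2, 3, 5, 6, 7, 8, 10, 11, 12, 13}
Identity is VALID: LHS = RHS = {1, 2, 3, 5, 6, 7, 8, 10, 11, 12, 13} ✓

Identity is valid. (A ∩ B)' = A' ∪ B' = {1, 2, 3, 5, 6, 7, 8, 10, 11, 12, 13}


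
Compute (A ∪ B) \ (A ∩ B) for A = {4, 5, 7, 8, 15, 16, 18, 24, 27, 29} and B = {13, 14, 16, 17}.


A △ B = (A \ B) ∪ (B \ A) = elements in exactly one of A or B
A \ B = {4, 5, 7, 8, 15, 18, 24, 27, 29}
B \ A = {13, 14, 17}
A △ B = {4, 5, 7, 8, 13, 14, 15, 17, 18, 24, 27, 29}

A △ B = {4, 5, 7, 8, 13, 14, 15, 17, 18, 24, 27, 29}


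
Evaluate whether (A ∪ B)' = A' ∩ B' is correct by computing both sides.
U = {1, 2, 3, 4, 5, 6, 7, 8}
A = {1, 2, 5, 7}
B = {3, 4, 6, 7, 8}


LHS: A ∪ B = {1, 2, 3, 4, 5, 6, 7, 8}
(A ∪ B)' = U \ (A ∪ B) = ∅
A' = {3, 4, 6, 8}, B' = {1, 2, 5}
Claimed RHS: A' ∩ B' = ∅
Identity is VALID: LHS = RHS = ∅ ✓

Identity is valid. (A ∪ B)' = A' ∩ B' = ∅


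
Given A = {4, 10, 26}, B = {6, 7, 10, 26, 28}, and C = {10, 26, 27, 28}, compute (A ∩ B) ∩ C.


A ∩ B = {10, 26}
(A ∩ B) ∩ C = {10, 26}

A ∩ B ∩ C = {10, 26}


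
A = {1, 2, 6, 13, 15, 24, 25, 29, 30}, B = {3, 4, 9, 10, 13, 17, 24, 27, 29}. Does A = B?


Two sets are equal iff they have exactly the same elements.
A = {1, 2, 6, 13, 15, 24, 25, 29, 30}
B = {3, 4, 9, 10, 13, 17, 24, 27, 29}
Differences: {1, 2, 3, 4, 6, 9, 10, 15, 17, 25, 27, 30}
A ≠ B

No, A ≠ B


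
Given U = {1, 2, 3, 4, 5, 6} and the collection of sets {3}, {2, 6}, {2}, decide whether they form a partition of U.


A partition requires: (1) non-empty parts, (2) pairwise disjoint, (3) union = U
Parts: {3}, {2, 6}, {2}
Union of parts: {2, 3, 6}
U = {1, 2, 3, 4, 5, 6}
All non-empty? True
Pairwise disjoint? False
Covers U? False

No, not a valid partition


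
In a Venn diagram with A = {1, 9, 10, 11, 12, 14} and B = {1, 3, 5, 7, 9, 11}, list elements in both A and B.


A = {1, 9, 10, 11, 12, 14}
B = {1, 3, 5, 7, 9, 11}
Region: in both A and B
Elements: {1, 9, 11}

Elements in both A and B: {1, 9, 11}


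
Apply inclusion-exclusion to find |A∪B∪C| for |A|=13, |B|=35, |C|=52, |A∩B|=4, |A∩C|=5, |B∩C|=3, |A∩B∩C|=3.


|A∪B∪C| = |A|+|B|+|C| - |A∩B|-|A∩C|-|B∩C| + |A∩B∩C|
= 13+35+52 - 4-5-3 + 3
= 100 - 12 + 3
= 91

|A ∪ B ∪ C| = 91


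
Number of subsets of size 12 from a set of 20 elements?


C(n,k) = n! / (k!(n-k)!)
C(20,12) = 20! / (12!8!)
= 125970

C(20,12) = 125970


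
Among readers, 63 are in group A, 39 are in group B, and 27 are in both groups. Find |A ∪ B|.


|A ∪ B| = |A| + |B| - |A ∩ B|
= 63 + 39 - 27
= 75

|A ∪ B| = 75


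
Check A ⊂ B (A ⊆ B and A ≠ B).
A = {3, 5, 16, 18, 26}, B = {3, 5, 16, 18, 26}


A ⊂ B requires: A ⊆ B AND A ≠ B.
A ⊆ B? Yes
A = B? Yes
A = B, so A is not a PROPER subset.

No, A is not a proper subset of B


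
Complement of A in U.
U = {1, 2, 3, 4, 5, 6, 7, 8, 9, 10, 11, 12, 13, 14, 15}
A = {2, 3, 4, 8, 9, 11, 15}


Aᶜ = U \ A = elements in U but not in A
U = {1, 2, 3, 4, 5, 6, 7, 8, 9, 10, 11, 12, 13, 14, 15}
A = {2, 3, 4, 8, 9, 11, 15}
Aᶜ = {1, 5, 6, 7, 10, 12, 13, 14}

Aᶜ = {1, 5, 6, 7, 10, 12, 13, 14}


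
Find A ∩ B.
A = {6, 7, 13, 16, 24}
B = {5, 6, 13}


A ∩ B = elements in both A and B
A = {6, 7, 13, 16, 24}
B = {5, 6, 13}
A ∩ B = {6, 13}

A ∩ B = {6, 13}


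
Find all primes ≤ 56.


Checking each candidate:
Condition: primes ≤ 56
Result = {2, 3, 5, 7, 11, 13, 17, 19, 23, 29, 31, 37, 41, 43, 47, 53}

{2, 3, 5, 7, 11, 13, 17, 19, 23, 29, 31, 37, 41, 43, 47, 53}


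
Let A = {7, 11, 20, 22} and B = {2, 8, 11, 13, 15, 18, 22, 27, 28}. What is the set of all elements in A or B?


A ∪ B = all elements in A or B (or both)
A = {7, 11, 20, 22}
B = {2, 8, 11, 13, 15, 18, 22, 27, 28}
A ∪ B = {2, 7, 8, 11, 13, 15, 18, 20, 22, 27, 28}

A ∪ B = {2, 7, 8, 11, 13, 15, 18, 20, 22, 27, 28}


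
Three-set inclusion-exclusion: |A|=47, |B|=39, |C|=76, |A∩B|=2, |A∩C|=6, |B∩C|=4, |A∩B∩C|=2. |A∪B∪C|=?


|A∪B∪C| = |A|+|B|+|C| - |A∩B|-|A∩C|-|B∩C| + |A∩B∩C|
= 47+39+76 - 2-6-4 + 2
= 162 - 12 + 2
= 152

|A ∪ B ∪ C| = 152


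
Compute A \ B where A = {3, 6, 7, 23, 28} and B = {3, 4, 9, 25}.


A \ B = elements in A but not in B
A = {3, 6, 7, 23, 28}
B = {3, 4, 9, 25}
Remove from A any elements in B
A \ B = {6, 7, 23, 28}

A \ B = {6, 7, 23, 28}


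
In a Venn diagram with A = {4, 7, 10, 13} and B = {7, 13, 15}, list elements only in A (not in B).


A = {4, 7, 10, 13}
B = {7, 13, 15}
Region: only in A (not in B)
Elements: {4, 10}

Elements only in A (not in B): {4, 10}


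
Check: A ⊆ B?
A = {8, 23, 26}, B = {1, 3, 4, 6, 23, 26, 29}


A ⊆ B means every element of A is in B.
Elements in A not in B: {8}
So A ⊄ B.

No, A ⊄ B


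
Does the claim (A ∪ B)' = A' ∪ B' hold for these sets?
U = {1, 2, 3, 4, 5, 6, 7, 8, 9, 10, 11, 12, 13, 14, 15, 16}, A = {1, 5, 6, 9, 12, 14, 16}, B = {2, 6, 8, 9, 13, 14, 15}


LHS: A ∪ B = {1, 2, 5, 6, 8, 9, 12, 13, 14, 15, 16}
(A ∪ B)' = U \ (A ∪ B) = {3, 4, 7, 10, 11}
A' = {2, 3, 4, 7, 8, 10, 11, 13, 15}, B' = {1, 3, 4, 5, 7, 10, 11, 12, 16}
Claimed RHS: A' ∪ B' = {1, 2, 3, 4, 5, 7, 8, 10, 11, 12, 13, 15, 16}
Identity is INVALID: LHS = {3, 4, 7, 10, 11} but the RHS claimed here equals {1, 2, 3, 4, 5, 7, 8, 10, 11, 12, 13, 15, 16}. The correct form is (A ∪ B)' = A' ∩ B'.

Identity is invalid: (A ∪ B)' = {3, 4, 7, 10, 11} but A' ∪ B' = {1, 2, 3, 4, 5, 7, 8, 10, 11, 12, 13, 15, 16}. The correct De Morgan law is (A ∪ B)' = A' ∩ B'.


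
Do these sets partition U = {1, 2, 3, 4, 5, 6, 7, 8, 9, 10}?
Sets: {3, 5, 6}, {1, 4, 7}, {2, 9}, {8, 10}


A partition requires: (1) non-empty parts, (2) pairwise disjoint, (3) union = U
Parts: {3, 5, 6}, {1, 4, 7}, {2, 9}, {8, 10}
Union of parts: {1, 2, 3, 4, 5, 6, 7, 8, 9, 10}
U = {1, 2, 3, 4, 5, 6, 7, 8, 9, 10}
All non-empty? True
Pairwise disjoint? True
Covers U? True

Yes, valid partition


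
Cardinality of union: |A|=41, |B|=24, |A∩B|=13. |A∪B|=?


|A ∪ B| = |A| + |B| - |A ∩ B|
= 41 + 24 - 13
= 52

|A ∪ B| = 52


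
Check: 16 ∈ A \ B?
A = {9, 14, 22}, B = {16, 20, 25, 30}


A = {9, 14, 22}, B = {16, 20, 25, 30}
A \ B = elements in A but not in B
A \ B = {9, 14, 22}
Checking if 16 ∈ A \ B
16 is not in A \ B → False

16 ∉ A \ B


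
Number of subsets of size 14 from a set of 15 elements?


C(n,k) = n! / (k!(n-k)!)
C(15,14) = 15! / (14!1!)
= 15

C(15,14) = 15


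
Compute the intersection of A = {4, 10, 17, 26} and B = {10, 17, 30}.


A ∩ B = elements in both A and B
A = {4, 10, 17, 26}
B = {10, 17, 30}
A ∩ B = {10, 17}

A ∩ B = {10, 17}


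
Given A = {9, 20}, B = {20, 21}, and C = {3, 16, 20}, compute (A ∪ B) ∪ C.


A ∪ B = {9, 20, 21}
(A ∪ B) ∪ C = {3, 9, 16, 20, 21}

A ∪ B ∪ C = {3, 9, 16, 20, 21}


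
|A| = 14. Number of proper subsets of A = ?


Total subsets = 2^n = 2^14 = 16384
Proper subsets exclude the set itself: 2^n - 1
= 16384 - 1
= 16383

Number of proper subsets = 16383


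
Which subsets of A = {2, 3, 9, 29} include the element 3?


A subset of A contains 3 iff the remaining 3 elements form any subset of A \ {3}.
Count: 2^(n-1) = 2^3 = 8
Subsets containing 3: {3}, {2, 3}, {3, 9}, {3, 29}, {2, 3, 9}, {2, 3, 29}, {3, 9, 29}, {2, 3, 9, 29}

Subsets containing 3 (8 total): {3}, {2, 3}, {3, 9}, {3, 29}, {2, 3, 9}, {2, 3, 29}, {3, 9, 29}, {2, 3, 9, 29}


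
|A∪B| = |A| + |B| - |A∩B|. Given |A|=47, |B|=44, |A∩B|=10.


|A ∪ B| = |A| + |B| - |A ∩ B|
= 47 + 44 - 10
= 81

|A ∪ B| = 81


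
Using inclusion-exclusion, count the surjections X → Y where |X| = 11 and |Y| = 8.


n = |X| = 11, k = |Y| = 8. Surjections via inclusion-exclusion:
S(n,k) = Σ(-1)^i × C(k,i) × (k-i)^n, i=0 to k
i=0: (-1)^0×C(8,0)×8^11 = 8589934592
i=1: (-1)^1×C(8,1)×7^11 = -15818613944
i=2: (-1)^2×C(8,2)×6^11 = 10158317568
i=3: (-1)^3×C(8,3)×5^11 = -2734375000
i=4: (-1)^4×C(8,4)×4^11 = 293601280
i=5: (-1)^5×C(8,5)×3^11 = -9920232
i=6: (-1)^6×C(8,6)×2^11 = 57344
i=7: (-1)^7×C(8,7)×1^11 = -8
i=8: (-1)^8×C(8,8)×0^11 = 0
Total = 479001600

Number of surjections = 479001600


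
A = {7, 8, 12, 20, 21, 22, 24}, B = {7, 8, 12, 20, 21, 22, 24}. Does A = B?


Two sets are equal iff they have exactly the same elements.
A = {7, 8, 12, 20, 21, 22, 24}
B = {7, 8, 12, 20, 21, 22, 24}
Same elements → A = B

Yes, A = B


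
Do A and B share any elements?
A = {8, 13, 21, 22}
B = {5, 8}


Disjoint means A ∩ B = ∅.
A ∩ B = {8}
A ∩ B ≠ ∅, so A and B are NOT disjoint.

Yes — A and B share the element(s) of A ∩ B = {8}, so they are not disjoint


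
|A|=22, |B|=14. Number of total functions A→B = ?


Each of |A| = 22 inputs maps to any of |B| = 14 outputs.
# functions = |B|^|A| = 14^22
= 16398978063355821105872896

Number of functions = 16398978063355821105872896


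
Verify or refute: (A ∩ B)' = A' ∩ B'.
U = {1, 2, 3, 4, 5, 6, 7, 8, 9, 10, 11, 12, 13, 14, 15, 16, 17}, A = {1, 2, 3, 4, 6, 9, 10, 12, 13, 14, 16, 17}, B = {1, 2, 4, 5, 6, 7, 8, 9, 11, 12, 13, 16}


LHS: A ∩ B = {1, 2, 4, 6, 9, 12, 13, 16}
(A ∩ B)' = U \ (A ∩ B) = {3, 5, 7, 8, 10, 11, 14, 15, 17}
A' = {5, 7, 8, 11, 15}, B' = {3, 10, 14, 15, 17}
Claimed RHS: A' ∩ B' = {15}
Identity is INVALID: LHS = {3, 5, 7, 8, 10, 11, 14, 15, 17} but the RHS claimed here equals {15}. The correct form is (A ∩ B)' = A' ∪ B'.

Identity is invalid: (A ∩ B)' = {3, 5, 7, 8, 10, 11, 14, 15, 17} but A' ∩ B' = {15}. The correct De Morgan law is (A ∩ B)' = A' ∪ B'.


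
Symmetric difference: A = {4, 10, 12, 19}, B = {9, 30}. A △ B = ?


A △ B = (A \ B) ∪ (B \ A) = elements in exactly one of A or B
A \ B = {4, 10, 12, 19}
B \ A = {9, 30}
A △ B = {4, 9, 10, 12, 19, 30}

A △ B = {4, 9, 10, 12, 19, 30}


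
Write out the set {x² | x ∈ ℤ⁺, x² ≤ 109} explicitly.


Checking each candidate:
Condition: positive perfect squares ≤ 109
Result = {1, 4, 9, 16, 25, 36, 49, 64, 81, 100}

{1, 4, 9, 16, 25, 36, 49, 64, 81, 100}


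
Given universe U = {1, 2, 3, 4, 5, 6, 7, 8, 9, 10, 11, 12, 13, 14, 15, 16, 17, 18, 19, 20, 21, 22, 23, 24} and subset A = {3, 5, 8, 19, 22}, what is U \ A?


Aᶜ = U \ A = elements in U but not in A
U = {1, 2, 3, 4, 5, 6, 7, 8, 9, 10, 11, 12, 13, 14, 15, 16, 17, 18, 19, 20, 21, 22, 23, 24}
A = {3, 5, 8, 19, 22}
Aᶜ = {1, 2, 4, 6, 7, 9, 10, 11, 12, 13, 14, 15, 16, 17, 18, 20, 21, 23, 24}

Aᶜ = {1, 2, 4, 6, 7, 9, 10, 11, 12, 13, 14, 15, 16, 17, 18, 20, 21, 23, 24}


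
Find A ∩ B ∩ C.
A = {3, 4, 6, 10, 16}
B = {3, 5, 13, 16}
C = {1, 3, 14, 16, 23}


A ∩ B = {3, 16}
(A ∩ B) ∩ C = {3, 16}

A ∩ B ∩ C = {3, 16}


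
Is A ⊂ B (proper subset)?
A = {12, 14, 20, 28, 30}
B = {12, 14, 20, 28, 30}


A ⊂ B requires: A ⊆ B AND A ≠ B.
A ⊆ B? Yes
A = B? Yes
A = B, so A is not a PROPER subset.

No, A is not a proper subset of B


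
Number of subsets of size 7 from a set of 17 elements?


C(n,k) = n! / (k!(n-k)!)
C(17,7) = 17! / (7!10!)
= 19448

C(17,7) = 19448


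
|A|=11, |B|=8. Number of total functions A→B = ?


Each of |A| = 11 inputs maps to any of |B| = 8 outputs.
# functions = |B|^|A| = 8^11
= 8589934592

Number of functions = 8589934592


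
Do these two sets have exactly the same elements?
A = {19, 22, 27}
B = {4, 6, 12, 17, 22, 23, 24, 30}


Two sets are equal iff they have exactly the same elements.
A = {19, 22, 27}
B = {4, 6, 12, 17, 22, 23, 24, 30}
Differences: {4, 6, 12, 17, 19, 23, 24, 27, 30}
A ≠ B

No, A ≠ B


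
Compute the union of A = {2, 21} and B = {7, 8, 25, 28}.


A ∪ B = all elements in A or B (or both)
A = {2, 21}
B = {7, 8, 25, 28}
A ∪ B = {2, 7, 8, 21, 25, 28}

A ∪ B = {2, 7, 8, 21, 25, 28}


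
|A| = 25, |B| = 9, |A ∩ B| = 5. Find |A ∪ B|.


|A ∪ B| = |A| + |B| - |A ∩ B|
= 25 + 9 - 5
= 29

|A ∪ B| = 29


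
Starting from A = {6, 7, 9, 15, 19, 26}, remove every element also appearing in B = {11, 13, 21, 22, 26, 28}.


A \ B = elements in A but not in B
A = {6, 7, 9, 15, 19, 26}
B = {11, 13, 21, 22, 26, 28}
Remove from A any elements in B
A \ B = {6, 7, 9, 15, 19}

A \ B = {6, 7, 9, 15, 19}


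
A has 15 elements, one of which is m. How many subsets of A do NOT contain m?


Subsets of A avoiding m are subsets of A \ {m}, which has 14 elements.
Count = 2^(n-1) = 2^14
= 16384

Number of subsets avoiding m = 16384


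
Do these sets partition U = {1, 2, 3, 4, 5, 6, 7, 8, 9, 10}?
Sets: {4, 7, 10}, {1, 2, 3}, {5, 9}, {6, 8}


A partition requires: (1) non-empty parts, (2) pairwise disjoint, (3) union = U
Parts: {4, 7, 10}, {1, 2, 3}, {5, 9}, {6, 8}
Union of parts: {1, 2, 3, 4, 5, 6, 7, 8, 9, 10}
U = {1, 2, 3, 4, 5, 6, 7, 8, 9, 10}
All non-empty? True
Pairwise disjoint? True
Covers U? True

Yes, valid partition


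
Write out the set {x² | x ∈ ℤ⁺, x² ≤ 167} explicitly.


Checking each candidate:
Condition: positive perfect squares ≤ 167
Result = {1, 4, 9, 16, 25, 36, 49, 64, 81, 100, 121, 144}

{1, 4, 9, 16, 25, 36, 49, 64, 81, 100, 121, 144}


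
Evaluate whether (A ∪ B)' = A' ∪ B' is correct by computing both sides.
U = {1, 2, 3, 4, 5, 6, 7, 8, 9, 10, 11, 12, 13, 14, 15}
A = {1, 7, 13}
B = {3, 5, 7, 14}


LHS: A ∪ B = {1, 3, 5, 7, 13, 14}
(A ∪ B)' = U \ (A ∪ B) = {2, 4, 6, 8, 9, 10, 11, 12, 15}
A' = {2, 3, 4, 5, 6, 8, 9, 10, 11, 12, 14, 15}, B' = {1, 2, 4, 6, 8, 9, 10, 11, 12, 13, 15}
Claimed RHS: A' ∪ B' = {1, 2, 3, 4, 5, 6, 8, 9, 10, 11, 12, 13, 14, 15}
Identity is INVALID: LHS = {2, 4, 6, 8, 9, 10, 11, 12, 15} but the RHS claimed here equals {1, 2, 3, 4, 5, 6, 8, 9, 10, 11, 12, 13, 14, 15}. The correct form is (A ∪ B)' = A' ∩ B'.

Identity is invalid: (A ∪ B)' = {2, 4, 6, 8, 9, 10, 11, 12, 15} but A' ∪ B' = {1, 2, 3, 4, 5, 6, 8, 9, 10, 11, 12, 13, 14, 15}. The correct De Morgan law is (A ∪ B)' = A' ∩ B'.


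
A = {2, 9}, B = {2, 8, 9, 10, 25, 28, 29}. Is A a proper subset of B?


A ⊂ B requires: A ⊆ B AND A ≠ B.
A ⊆ B? Yes
A = B? No
A ⊂ B: Yes (A is a proper subset of B)

Yes, A ⊂ B
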